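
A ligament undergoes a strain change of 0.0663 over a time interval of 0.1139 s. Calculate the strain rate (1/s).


strain_rate = delta_strain / delta_t
strain_rate = 0.0663 / 0.1139
strain_rate = 0.5821


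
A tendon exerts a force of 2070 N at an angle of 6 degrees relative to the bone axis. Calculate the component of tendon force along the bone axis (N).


F_eff = F_tendon * cos(theta)
theta = 6 deg = 0.1047 rad
cos(theta) = 0.9945
F_eff = 2070 * 0.9945
F_eff = 2058.6603


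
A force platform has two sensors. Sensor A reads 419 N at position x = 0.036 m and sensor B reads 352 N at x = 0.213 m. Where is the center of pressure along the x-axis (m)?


COP_x = (F1*x1 + F2*x2) / (F1 + F2)
COP_x = (419*0.036 + 352*0.213) / (419 + 352)
Numerator = 90.0600
Denominator = 771
COP_x = 0.1168


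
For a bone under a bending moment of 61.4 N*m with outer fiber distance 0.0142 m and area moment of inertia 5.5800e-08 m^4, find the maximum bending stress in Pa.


sigma = M * c / I
sigma = 61.4 * 0.0142 / 5.5800e-08
M * c = 0.8719
sigma = 1.5625e+07


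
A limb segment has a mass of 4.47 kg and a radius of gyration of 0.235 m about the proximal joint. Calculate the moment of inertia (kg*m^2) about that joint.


I = m * k^2
I = 4.47 * 0.235^2
k^2 = 0.0552
I = 0.2469


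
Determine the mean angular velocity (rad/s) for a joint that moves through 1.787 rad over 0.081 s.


omega = delta_theta / delta_t
omega = 1.787 / 0.081
omega = 22.0617


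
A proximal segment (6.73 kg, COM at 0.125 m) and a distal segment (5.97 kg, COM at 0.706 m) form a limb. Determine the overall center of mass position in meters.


COM = (m1*x1 + m2*x2) / (m1 + m2)
COM = (6.73*0.125 + 5.97*0.706) / (6.73 + 5.97)
Numerator = 5.0561
Denominator = 12.7000
COM = 0.3981


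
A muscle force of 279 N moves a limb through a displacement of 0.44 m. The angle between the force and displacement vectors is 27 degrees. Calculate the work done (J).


W = F * d * cos(theta)
theta = 27 deg = 0.4712 rad
cos(theta) = 0.8910
W = 279 * 0.44 * 0.8910
W = 109.3800


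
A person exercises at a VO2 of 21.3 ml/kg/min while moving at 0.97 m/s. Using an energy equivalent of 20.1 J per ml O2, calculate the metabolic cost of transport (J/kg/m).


Power per kg = VO2 * 20.1 / 60
Power per kg = 21.3 * 20.1 / 60 = 7.1355 W/kg
Cost = power_per_kg / speed
Cost = 7.1355 / 0.97
Cost = 7.3562


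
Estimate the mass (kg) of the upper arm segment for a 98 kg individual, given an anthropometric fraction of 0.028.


m_segment = body_mass * fraction
m_segment = 98 * 0.028
m_segment = 2.7440


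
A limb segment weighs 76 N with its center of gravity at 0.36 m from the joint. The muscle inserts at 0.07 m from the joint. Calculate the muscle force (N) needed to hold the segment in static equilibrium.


F_muscle = W * d_load / d_muscle
F_muscle = 76 * 0.36 / 0.07
Numerator = 27.3600
F_muscle = 390.8571


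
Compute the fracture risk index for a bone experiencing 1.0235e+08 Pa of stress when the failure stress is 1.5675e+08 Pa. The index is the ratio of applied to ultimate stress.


FRI = applied / ultimate
FRI = 1.0235e+08 / 1.5675e+08
FRI = 0.6530


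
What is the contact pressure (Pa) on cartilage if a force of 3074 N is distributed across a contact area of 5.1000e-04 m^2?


P = F / A
P = 3074 / 5.1000e-04
P = 6.0275e+06


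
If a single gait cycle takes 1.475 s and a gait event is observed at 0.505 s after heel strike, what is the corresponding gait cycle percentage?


pct = (event_time / cycle_time) * 100
pct = (0.505 / 1.475) * 100
ratio = 0.3424
pct = 34.2373


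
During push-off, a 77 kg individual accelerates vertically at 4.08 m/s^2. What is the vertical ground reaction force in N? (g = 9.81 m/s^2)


GRF = m * (g + a)
GRF = 77 * (9.81 + 4.08)
GRF = 77 * 13.8900
GRF = 1069.5300


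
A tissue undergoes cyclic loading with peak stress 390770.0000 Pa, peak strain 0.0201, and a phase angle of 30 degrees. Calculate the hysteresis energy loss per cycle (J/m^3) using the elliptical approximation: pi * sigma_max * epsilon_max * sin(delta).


E_loss = pi * sigma_max * epsilon_max * sin(delta)
delta = 30 deg = 0.5236 rad
sin(delta) = 0.5000
E_loss = pi * 390770.0000 * 0.0201 * 0.5000
E_loss = 12337.7836


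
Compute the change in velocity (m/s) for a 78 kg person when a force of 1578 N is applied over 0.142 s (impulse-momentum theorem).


J = F * dt = 1578 * 0.142 = 224.0760 N*s
delta_v = J / m
delta_v = 224.0760 / 78
delta_v = 2.8728


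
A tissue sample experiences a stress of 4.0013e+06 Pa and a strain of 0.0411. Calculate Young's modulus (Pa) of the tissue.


E = stress / strain
E = 4.0013e+06 / 0.0411
E = 9.7355e+07


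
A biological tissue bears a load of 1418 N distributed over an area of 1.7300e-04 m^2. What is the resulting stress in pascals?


stress = F / A
stress = 1418 / 1.7300e-04
stress = 8.1965e+06


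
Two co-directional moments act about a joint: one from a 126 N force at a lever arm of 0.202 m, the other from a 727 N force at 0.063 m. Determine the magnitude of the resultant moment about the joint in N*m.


M = F1 * d1 + F2 * d2
M = 126 * 0.202 + 727 * 0.063
M = 25.4520 + 45.8010
M = 71.2530


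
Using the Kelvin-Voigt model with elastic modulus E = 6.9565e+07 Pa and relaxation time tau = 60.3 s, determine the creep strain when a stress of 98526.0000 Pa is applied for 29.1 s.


epsilon(t) = (sigma/E) * (1 - exp(-t/tau))
sigma/E = 98526.0000 / 6.9565e+07 = 0.0014
exp(-t/tau) = exp(-29.1 / 60.3) = 0.6172
epsilon = 0.0014 * (1 - 0.6172)
epsilon = 5.4219e-04


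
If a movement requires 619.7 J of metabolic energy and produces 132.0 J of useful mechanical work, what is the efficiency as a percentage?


eta = (W_mech / E_meta) * 100
eta = (132.0 / 619.7) * 100
ratio = 0.2130
eta = 21.3006


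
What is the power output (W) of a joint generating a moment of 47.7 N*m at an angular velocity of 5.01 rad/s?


P = M * omega
P = 47.7 * 5.01
P = 238.9770


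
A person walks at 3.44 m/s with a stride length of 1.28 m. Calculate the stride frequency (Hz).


f = v / stride_length
f = 3.44 / 1.28
f = 2.6875


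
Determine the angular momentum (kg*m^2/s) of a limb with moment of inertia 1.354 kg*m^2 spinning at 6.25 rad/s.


L = I * omega
L = 1.354 * 6.25
L = 8.4625


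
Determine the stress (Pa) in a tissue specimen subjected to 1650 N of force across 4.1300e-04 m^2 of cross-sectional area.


stress = F / A
stress = 1650 / 4.1300e-04
stress = 3.9952e+06


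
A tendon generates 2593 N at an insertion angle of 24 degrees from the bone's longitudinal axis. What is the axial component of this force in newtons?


F_eff = F_tendon * cos(theta)
theta = 24 deg = 0.4189 rad
cos(theta) = 0.9135
F_eff = 2593 * 0.9135
F_eff = 2368.8234


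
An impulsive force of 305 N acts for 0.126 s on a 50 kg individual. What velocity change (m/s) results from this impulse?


J = F * dt = 305 * 0.126 = 38.4300 N*s
delta_v = J / m
delta_v = 38.4300 / 50
delta_v = 0.7686


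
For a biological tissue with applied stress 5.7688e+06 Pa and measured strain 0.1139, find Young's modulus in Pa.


E = stress / strain
E = 5.7688e+06 / 0.1139
E = 5.0648e+07


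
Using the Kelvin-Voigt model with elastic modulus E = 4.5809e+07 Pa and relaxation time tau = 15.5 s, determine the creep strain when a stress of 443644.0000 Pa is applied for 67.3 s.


epsilon(t) = (sigma/E) * (1 - exp(-t/tau))
sigma/E = 443644.0000 / 4.5809e+07 = 0.0097
exp(-t/tau) = exp(-67.3 / 15.5) = 0.0130
epsilon = 0.0097 * (1 - 0.0130)
epsilon = 0.0096


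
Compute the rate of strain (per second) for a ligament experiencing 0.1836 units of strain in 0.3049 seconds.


strain_rate = delta_strain / delta_t
strain_rate = 0.1836 / 0.3049
strain_rate = 0.6022


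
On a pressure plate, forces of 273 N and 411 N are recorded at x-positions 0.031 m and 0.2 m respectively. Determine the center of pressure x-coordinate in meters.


COP_x = (F1*x1 + F2*x2) / (F1 + F2)
COP_x = (273*0.031 + 411*0.2) / (273 + 411)
Numerator = 90.6630
Denominator = 684
COP_x = 0.1325


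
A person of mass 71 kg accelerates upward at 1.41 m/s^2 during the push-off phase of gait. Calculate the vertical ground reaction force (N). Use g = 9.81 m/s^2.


GRF = m * (g + a)
GRF = 71 * (9.81 + 1.41)
GRF = 71 * 11.2200
GRF = 796.6200


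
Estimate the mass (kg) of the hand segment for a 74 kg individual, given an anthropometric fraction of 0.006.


m_segment = body_mass * fraction
m_segment = 74 * 0.006
m_segment = 0.4440


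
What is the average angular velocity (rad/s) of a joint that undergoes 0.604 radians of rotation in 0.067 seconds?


omega = delta_theta / delta_t
omega = 0.604 / 0.067
omega = 9.0149


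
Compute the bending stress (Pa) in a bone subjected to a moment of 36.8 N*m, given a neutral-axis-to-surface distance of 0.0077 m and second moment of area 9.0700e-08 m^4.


sigma = M * c / I
sigma = 36.8 * 0.0077 / 9.0700e-08
M * c = 0.2834
sigma = 3.1241e+06


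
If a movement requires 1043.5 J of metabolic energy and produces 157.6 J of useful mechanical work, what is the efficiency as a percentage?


eta = (W_mech / E_meta) * 100
eta = (157.6 / 1043.5) * 100
ratio = 0.1510
eta = 15.1030


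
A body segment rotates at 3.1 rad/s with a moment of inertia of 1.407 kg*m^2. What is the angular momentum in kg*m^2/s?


L = I * omega
L = 1.407 * 3.1
L = 4.3617


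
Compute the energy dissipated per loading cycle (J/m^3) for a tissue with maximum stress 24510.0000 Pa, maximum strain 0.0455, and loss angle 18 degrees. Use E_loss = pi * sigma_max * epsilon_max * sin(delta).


E_loss = pi * sigma_max * epsilon_max * sin(delta)
delta = 18 deg = 0.3142 rad
sin(delta) = 0.3090
E_loss = pi * 24510.0000 * 0.0455 * 0.3090
E_loss = 1082.6472


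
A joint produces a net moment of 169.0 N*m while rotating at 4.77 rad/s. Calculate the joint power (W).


P = M * omega
P = 169.0 * 4.77
P = 806.1300


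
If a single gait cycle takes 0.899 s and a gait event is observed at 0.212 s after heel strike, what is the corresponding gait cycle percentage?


pct = (event_time / cycle_time) * 100
pct = (0.212 / 0.899) * 100
ratio = 0.2358
pct = 23.5818


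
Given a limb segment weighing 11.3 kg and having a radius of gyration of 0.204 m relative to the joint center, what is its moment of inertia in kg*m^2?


I = m * k^2
I = 11.3 * 0.204^2
k^2 = 0.0416
I = 0.4703


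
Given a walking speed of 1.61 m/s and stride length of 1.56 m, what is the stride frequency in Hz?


f = v / stride_length
f = 1.61 / 1.56
f = 1.0321


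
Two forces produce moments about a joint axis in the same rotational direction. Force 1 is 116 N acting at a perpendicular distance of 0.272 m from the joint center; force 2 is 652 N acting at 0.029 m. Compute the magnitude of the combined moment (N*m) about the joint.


M = F1 * d1 + F2 * d2
M = 116 * 0.272 + 652 * 0.029
M = 31.5520 + 18.9080
M = 50.4600


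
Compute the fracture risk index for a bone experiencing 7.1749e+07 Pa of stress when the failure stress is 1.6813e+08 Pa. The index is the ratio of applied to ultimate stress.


FRI = applied / ultimate
FRI = 7.1749e+07 / 1.6813e+08
FRI = 0.4267


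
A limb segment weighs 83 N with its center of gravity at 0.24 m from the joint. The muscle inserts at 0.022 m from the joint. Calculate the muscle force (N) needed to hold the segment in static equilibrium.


F_muscle = W * d_load / d_muscle
F_muscle = 83 * 0.24 / 0.022
Numerator = 19.9200
F_muscle = 905.4545


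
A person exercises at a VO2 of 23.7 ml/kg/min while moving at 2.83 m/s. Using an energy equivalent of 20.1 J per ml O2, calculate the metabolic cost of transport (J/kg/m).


Power per kg = VO2 * 20.1 / 60
Power per kg = 23.7 * 20.1 / 60 = 7.9395 W/kg
Cost = power_per_kg / speed
Cost = 7.9395 / 2.83
Cost = 2.8055


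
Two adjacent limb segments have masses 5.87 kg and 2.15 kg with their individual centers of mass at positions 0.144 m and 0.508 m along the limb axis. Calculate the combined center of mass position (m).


COM = (m1*x1 + m2*x2) / (m1 + m2)
COM = (5.87*0.144 + 2.15*0.508) / (5.87 + 2.15)
Numerator = 1.9375
Denominator = 8.0200
COM = 0.2416


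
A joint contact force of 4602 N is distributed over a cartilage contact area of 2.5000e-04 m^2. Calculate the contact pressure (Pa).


P = F / A
P = 4602 / 2.5000e-04
P = 1.8408e+07


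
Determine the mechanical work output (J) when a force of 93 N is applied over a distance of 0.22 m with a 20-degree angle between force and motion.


W = F * d * cos(theta)
theta = 20 deg = 0.3491 rad
cos(theta) = 0.9397
W = 93 * 0.22 * 0.9397
W = 19.2261


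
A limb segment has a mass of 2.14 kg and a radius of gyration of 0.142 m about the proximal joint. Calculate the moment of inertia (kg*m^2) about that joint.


I = m * k^2
I = 2.14 * 0.142^2
k^2 = 0.0202
I = 0.0432


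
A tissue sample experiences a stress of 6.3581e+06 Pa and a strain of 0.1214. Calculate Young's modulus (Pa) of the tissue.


E = stress / strain
E = 6.3581e+06 / 0.1214
E = 5.2373e+07


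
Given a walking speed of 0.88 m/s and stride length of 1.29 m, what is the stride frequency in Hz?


f = v / stride_length
f = 0.88 / 1.29
f = 0.6822


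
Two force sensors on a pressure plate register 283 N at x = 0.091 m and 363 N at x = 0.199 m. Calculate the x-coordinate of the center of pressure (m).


COP_x = (F1*x1 + F2*x2) / (F1 + F2)
COP_x = (283*0.091 + 363*0.199) / (283 + 363)
Numerator = 97.9900
Denominator = 646
COP_x = 0.1517


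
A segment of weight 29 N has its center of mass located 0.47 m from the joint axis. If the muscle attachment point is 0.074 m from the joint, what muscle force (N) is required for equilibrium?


F_muscle = W * d_load / d_muscle
F_muscle = 29 * 0.47 / 0.074
Numerator = 13.6300
F_muscle = 184.1892


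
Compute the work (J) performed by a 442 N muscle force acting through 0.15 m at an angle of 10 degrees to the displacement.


W = F * d * cos(theta)
theta = 10 deg = 0.1745 rad
cos(theta) = 0.9848
W = 442 * 0.15 * 0.9848
W = 65.2928


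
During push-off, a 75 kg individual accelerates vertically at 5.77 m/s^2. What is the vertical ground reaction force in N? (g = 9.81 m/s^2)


GRF = m * (g + a)
GRF = 75 * (9.81 + 5.77)
GRF = 75 * 15.5800
GRF = 1168.5000


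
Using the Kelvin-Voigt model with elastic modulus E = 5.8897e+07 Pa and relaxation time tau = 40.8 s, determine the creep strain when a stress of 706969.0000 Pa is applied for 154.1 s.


epsilon(t) = (sigma/E) * (1 - exp(-t/tau))
sigma/E = 706969.0000 / 5.8897e+07 = 0.0120
exp(-t/tau) = exp(-154.1 / 40.8) = 0.0229
epsilon = 0.0120 * (1 - 0.0229)
epsilon = 0.0117


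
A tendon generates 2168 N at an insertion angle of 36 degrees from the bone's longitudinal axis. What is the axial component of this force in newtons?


F_eff = F_tendon * cos(theta)
theta = 36 deg = 0.6283 rad
cos(theta) = 0.8090
F_eff = 2168 * 0.8090
F_eff = 1753.9488


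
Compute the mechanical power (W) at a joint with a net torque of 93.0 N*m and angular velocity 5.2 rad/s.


P = M * omega
P = 93.0 * 5.2
P = 483.6000


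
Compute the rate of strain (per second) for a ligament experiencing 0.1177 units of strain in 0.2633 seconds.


strain_rate = delta_strain / delta_t
strain_rate = 0.1177 / 0.2633
strain_rate = 0.4470


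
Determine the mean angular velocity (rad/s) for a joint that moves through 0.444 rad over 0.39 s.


omega = delta_theta / delta_t
omega = 0.444 / 0.39
omega = 1.1385


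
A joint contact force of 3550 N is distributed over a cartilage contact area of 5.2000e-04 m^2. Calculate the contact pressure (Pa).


P = F / A
P = 3550 / 5.2000e-04
P = 6.8269e+06


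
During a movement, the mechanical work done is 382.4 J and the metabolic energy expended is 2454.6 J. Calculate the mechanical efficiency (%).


eta = (W_mech / E_meta) * 100
eta = (382.4 / 2454.6) * 100
ratio = 0.1558
eta = 15.5789


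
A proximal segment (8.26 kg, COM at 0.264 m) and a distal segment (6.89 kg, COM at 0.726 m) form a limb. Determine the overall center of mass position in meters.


COM = (m1*x1 + m2*x2) / (m1 + m2)
COM = (8.26*0.264 + 6.89*0.726) / (8.26 + 6.89)
Numerator = 7.1828
Denominator = 15.1500
COM = 0.4741


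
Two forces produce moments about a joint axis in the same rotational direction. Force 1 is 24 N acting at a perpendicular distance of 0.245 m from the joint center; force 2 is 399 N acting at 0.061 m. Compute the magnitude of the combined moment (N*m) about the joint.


M = F1 * d1 + F2 * d2
M = 24 * 0.245 + 399 * 0.061
M = 5.8800 + 24.3390
M = 30.2190


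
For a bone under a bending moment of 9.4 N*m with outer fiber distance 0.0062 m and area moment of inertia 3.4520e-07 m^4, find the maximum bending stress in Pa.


sigma = M * c / I
sigma = 9.4 * 0.0062 / 3.4520e-07
M * c = 0.0583
sigma = 168829.6640


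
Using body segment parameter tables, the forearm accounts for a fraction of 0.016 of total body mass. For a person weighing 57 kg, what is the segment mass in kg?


m_segment = body_mass * fraction
m_segment = 57 * 0.016
m_segment = 0.9120


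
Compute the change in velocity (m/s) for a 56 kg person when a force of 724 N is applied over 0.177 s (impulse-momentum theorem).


J = F * dt = 724 * 0.177 = 128.1480 N*s
delta_v = J / m
delta_v = 128.1480 / 56
delta_v = 2.2884


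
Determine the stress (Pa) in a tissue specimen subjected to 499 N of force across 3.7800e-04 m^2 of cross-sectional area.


stress = F / A
stress = 499 / 3.7800e-04
stress = 1.3201e+06


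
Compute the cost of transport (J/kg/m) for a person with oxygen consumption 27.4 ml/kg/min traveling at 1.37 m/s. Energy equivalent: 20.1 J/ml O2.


Power per kg = VO2 * 20.1 / 60
Power per kg = 27.4 * 20.1 / 60 = 9.1790 W/kg
Cost = power_per_kg / speed
Cost = 9.1790 / 1.37
Cost = 6.7000


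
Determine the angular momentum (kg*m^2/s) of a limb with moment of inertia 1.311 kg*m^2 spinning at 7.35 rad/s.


L = I * omega
L = 1.311 * 7.35
L = 9.6358


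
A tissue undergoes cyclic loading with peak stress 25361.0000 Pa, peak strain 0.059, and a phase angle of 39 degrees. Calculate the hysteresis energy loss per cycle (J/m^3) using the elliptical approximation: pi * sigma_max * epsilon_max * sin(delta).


E_loss = pi * sigma_max * epsilon_max * sin(delta)
delta = 39 deg = 0.6807 rad
sin(delta) = 0.6293
E_loss = pi * 25361.0000 * 0.059 * 0.6293
E_loss = 2958.2853


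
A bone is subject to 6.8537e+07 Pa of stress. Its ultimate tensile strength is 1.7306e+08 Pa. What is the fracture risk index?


FRI = applied / ultimate
FRI = 6.8537e+07 / 1.7306e+08
FRI = 0.3960


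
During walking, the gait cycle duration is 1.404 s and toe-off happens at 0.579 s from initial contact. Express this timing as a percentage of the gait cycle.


pct = (event_time / cycle_time) * 100
pct = (0.579 / 1.404) * 100
ratio = 0.4124
pct = 41.2393


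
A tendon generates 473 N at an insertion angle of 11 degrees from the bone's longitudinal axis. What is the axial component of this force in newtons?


F_eff = F_tendon * cos(theta)
theta = 11 deg = 0.1920 rad
cos(theta) = 0.9816
F_eff = 473 * 0.9816
F_eff = 464.3097


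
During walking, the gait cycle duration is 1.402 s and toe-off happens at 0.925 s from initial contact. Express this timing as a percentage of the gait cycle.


pct = (event_time / cycle_time) * 100
pct = (0.925 / 1.402) * 100
ratio = 0.6598
pct = 65.9772


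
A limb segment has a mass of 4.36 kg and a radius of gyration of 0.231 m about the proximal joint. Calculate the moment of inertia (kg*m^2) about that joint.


I = m * k^2
I = 4.36 * 0.231^2
k^2 = 0.0534
I = 0.2327


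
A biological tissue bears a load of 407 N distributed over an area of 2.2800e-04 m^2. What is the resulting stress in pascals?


stress = F / A
stress = 407 / 2.2800e-04
stress = 1.7851e+06


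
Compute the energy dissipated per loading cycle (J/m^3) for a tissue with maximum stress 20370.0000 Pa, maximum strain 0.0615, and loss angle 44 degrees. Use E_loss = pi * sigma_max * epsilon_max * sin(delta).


E_loss = pi * sigma_max * epsilon_max * sin(delta)
delta = 44 deg = 0.7679 rad
sin(delta) = 0.6947
E_loss = pi * 20370.0000 * 0.0615 * 0.6947
E_loss = 2733.9294


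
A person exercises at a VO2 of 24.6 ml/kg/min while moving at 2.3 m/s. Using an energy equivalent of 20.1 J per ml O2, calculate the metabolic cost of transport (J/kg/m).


Power per kg = VO2 * 20.1 / 60
Power per kg = 24.6 * 20.1 / 60 = 8.2410 W/kg
Cost = power_per_kg / speed
Cost = 8.2410 / 2.3
Cost = 3.5830


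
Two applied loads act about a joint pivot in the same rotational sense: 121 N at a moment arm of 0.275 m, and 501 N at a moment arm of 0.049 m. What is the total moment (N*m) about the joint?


M = F1 * d1 + F2 * d2
M = 121 * 0.275 + 501 * 0.049
M = 33.2750 + 24.5490
M = 57.8240


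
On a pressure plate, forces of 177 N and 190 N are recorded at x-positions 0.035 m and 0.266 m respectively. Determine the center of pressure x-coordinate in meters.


COP_x = (F1*x1 + F2*x2) / (F1 + F2)
COP_x = (177*0.035 + 190*0.266) / (177 + 190)
Numerator = 56.7350
Denominator = 367
COP_x = 0.1546


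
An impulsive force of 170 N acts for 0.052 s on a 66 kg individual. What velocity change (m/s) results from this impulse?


J = F * dt = 170 * 0.052 = 8.8400 N*s
delta_v = J / m
delta_v = 8.8400 / 66
delta_v = 0.1339


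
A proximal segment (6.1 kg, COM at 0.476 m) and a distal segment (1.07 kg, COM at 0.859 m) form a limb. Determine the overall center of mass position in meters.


COM = (m1*x1 + m2*x2) / (m1 + m2)
COM = (6.1*0.476 + 1.07*0.859) / (6.1 + 1.07)
Numerator = 3.8227
Denominator = 7.1700
COM = 0.5332


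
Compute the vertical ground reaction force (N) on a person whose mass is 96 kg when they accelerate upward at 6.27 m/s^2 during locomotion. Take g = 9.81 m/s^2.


GRF = m * (g + a)
GRF = 96 * (9.81 + 6.27)
GRF = 96 * 16.0800
GRF = 1543.6800


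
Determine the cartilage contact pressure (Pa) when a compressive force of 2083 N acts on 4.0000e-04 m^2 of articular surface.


P = F / A
P = 2083 / 4.0000e-04
P = 5.2075e+06


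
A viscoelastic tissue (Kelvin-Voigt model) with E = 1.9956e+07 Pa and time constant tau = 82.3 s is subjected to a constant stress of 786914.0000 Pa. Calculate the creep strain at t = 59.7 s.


epsilon(t) = (sigma/E) * (1 - exp(-t/tau))
sigma/E = 786914.0000 / 1.9956e+07 = 0.0394
exp(-t/tau) = exp(-59.7 / 82.3) = 0.4841
epsilon = 0.0394 * (1 - 0.4841)
epsilon = 0.0203


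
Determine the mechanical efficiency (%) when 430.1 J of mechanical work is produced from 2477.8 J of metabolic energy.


eta = (W_mech / E_meta) * 100
eta = (430.1 / 2477.8) * 100
ratio = 0.1736
eta = 17.3581


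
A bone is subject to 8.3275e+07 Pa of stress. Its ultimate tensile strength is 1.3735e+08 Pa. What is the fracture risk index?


FRI = applied / ultimate
FRI = 8.3275e+07 / 1.3735e+08
FRI = 0.6063


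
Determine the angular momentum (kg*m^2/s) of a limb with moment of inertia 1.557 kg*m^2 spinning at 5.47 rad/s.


L = I * omega
L = 1.557 * 5.47
L = 8.5168


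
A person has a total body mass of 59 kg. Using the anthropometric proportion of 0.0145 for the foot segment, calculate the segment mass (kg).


m_segment = body_mass * fraction
m_segment = 59 * 0.0145
m_segment = 0.8555


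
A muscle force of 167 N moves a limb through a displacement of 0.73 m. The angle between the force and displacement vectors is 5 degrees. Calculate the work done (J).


W = F * d * cos(theta)
theta = 5 deg = 0.0873 rad
cos(theta) = 0.9962
W = 167 * 0.73 * 0.9962
W = 121.4461


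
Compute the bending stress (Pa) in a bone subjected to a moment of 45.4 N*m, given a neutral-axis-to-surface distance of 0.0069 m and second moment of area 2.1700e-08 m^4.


sigma = M * c / I
sigma = 45.4 * 0.0069 / 2.1700e-08
M * c = 0.3133
sigma = 1.4436e+07


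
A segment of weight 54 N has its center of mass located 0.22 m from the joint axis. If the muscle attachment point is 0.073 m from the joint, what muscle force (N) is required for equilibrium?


F_muscle = W * d_load / d_muscle
F_muscle = 54 * 0.22 / 0.073
Numerator = 11.8800
F_muscle = 162.7397


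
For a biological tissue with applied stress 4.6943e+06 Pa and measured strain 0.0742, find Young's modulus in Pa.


E = stress / strain
E = 4.6943e+06 / 0.0742
E = 6.3265e+07


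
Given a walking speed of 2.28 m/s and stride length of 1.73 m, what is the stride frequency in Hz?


f = v / stride_length
f = 2.28 / 1.73
f = 1.3179


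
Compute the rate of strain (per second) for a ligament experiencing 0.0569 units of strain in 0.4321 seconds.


strain_rate = delta_strain / delta_t
strain_rate = 0.0569 / 0.4321
strain_rate = 0.1317


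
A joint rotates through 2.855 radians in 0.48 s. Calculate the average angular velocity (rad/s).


omega = delta_theta / delta_t
omega = 2.855 / 0.48
omega = 5.9479


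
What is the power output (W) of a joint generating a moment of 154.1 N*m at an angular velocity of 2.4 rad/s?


P = M * omega
P = 154.1 * 2.4
P = 369.8400


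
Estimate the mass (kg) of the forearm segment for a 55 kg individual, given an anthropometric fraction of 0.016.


m_segment = body_mass * fraction
m_segment = 55 * 0.016
m_segment = 0.8800


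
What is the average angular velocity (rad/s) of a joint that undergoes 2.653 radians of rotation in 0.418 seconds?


omega = delta_theta / delta_t
omega = 2.653 / 0.418
omega = 6.3469


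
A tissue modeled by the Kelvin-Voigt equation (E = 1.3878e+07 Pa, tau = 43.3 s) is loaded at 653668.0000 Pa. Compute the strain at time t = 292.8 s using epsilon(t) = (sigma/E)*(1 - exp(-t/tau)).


epsilon(t) = (sigma/E) * (1 - exp(-t/tau))
sigma/E = 653668.0000 / 1.3878e+07 = 0.0471
exp(-t/tau) = exp(-292.8 / 43.3) = 0.0012
epsilon = 0.0471 * (1 - 0.0012)
epsilon = 0.0470


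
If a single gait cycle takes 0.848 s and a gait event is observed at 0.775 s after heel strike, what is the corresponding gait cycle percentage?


pct = (event_time / cycle_time) * 100
pct = (0.775 / 0.848) * 100
ratio = 0.9139
pct = 91.3915


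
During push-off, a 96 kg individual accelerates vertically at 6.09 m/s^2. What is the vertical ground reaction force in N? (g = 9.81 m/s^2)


GRF = m * (g + a)
GRF = 96 * (9.81 + 6.09)
GRF = 96 * 15.9000
GRF = 1526.4000


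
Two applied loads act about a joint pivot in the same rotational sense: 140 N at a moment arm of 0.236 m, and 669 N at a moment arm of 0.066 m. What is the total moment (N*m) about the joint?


M = F1 * d1 + F2 * d2
M = 140 * 0.236 + 669 * 0.066
M = 33.0400 + 44.1540
M = 77.1940


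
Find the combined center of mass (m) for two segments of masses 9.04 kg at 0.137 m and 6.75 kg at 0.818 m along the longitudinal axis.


COM = (m1*x1 + m2*x2) / (m1 + m2)
COM = (9.04*0.137 + 6.75*0.818) / (9.04 + 6.75)
Numerator = 6.7600
Denominator = 15.7900
COM = 0.4281


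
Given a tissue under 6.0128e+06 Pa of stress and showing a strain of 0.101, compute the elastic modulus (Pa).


E = stress / strain
E = 6.0128e+06 / 0.101
E = 5.9533e+07


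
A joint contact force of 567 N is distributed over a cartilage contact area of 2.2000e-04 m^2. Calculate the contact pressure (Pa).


P = F / A
P = 567 / 2.2000e-04
P = 2.5773e+06


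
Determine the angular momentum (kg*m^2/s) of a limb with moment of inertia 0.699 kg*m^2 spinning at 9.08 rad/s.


L = I * omega
L = 0.699 * 9.08
L = 6.3469


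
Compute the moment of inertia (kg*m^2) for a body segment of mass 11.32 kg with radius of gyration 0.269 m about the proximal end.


I = m * k^2
I = 11.32 * 0.269^2
k^2 = 0.0724
I = 0.8191


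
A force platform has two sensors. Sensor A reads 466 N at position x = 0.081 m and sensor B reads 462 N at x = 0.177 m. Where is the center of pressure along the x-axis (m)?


COP_x = (F1*x1 + F2*x2) / (F1 + F2)
COP_x = (466*0.081 + 462*0.177) / (466 + 462)
Numerator = 119.5200
Denominator = 928
COP_x = 0.1288


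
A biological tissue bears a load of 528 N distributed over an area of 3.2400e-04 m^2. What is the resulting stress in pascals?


stress = F / A
stress = 528 / 3.2400e-04
stress = 1.6296e+06


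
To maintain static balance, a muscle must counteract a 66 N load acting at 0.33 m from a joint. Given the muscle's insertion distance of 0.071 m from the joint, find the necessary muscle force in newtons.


F_muscle = W * d_load / d_muscle
F_muscle = 66 * 0.33 / 0.071
Numerator = 21.7800
F_muscle = 306.7606


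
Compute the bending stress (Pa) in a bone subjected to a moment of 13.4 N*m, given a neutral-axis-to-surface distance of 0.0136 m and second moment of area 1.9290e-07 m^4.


sigma = M * c / I
sigma = 13.4 * 0.0136 / 1.9290e-07
M * c = 0.1822
sigma = 944738.2063


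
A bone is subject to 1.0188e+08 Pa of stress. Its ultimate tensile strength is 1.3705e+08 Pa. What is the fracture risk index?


FRI = applied / ultimate
FRI = 1.0188e+08 / 1.3705e+08
FRI = 0.7434


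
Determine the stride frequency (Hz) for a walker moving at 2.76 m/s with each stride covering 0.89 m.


f = v / stride_length
f = 2.76 / 0.89
f = 3.1011


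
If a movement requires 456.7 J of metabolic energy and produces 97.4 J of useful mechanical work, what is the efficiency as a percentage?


eta = (W_mech / E_meta) * 100
eta = (97.4 / 456.7) * 100
ratio = 0.2133
eta = 21.3269


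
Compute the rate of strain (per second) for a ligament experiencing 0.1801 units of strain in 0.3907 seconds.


strain_rate = delta_strain / delta_t
strain_rate = 0.1801 / 0.3907
strain_rate = 0.4610


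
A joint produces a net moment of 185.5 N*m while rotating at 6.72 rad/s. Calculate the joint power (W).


P = M * omega
P = 185.5 * 6.72
P = 1246.5600


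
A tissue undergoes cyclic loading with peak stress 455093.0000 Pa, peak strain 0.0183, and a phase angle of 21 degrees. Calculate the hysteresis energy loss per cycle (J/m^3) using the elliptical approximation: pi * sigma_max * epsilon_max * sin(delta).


E_loss = pi * sigma_max * epsilon_max * sin(delta)
delta = 21 deg = 0.3665 rad
sin(delta) = 0.3584
E_loss = pi * 455093.0000 * 0.0183 * 0.3584
E_loss = 9376.2738


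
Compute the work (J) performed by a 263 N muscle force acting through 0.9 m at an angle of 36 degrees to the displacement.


W = F * d * cos(theta)
theta = 36 deg = 0.6283 rad
cos(theta) = 0.8090
W = 263 * 0.9 * 0.8090
W = 191.4943


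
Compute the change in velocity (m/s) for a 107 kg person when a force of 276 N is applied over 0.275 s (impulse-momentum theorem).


J = F * dt = 276 * 0.275 = 75.9000 N*s
delta_v = J / m
delta_v = 75.9000 / 107
delta_v = 0.7093


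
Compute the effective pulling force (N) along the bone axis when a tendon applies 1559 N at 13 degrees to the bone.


F_eff = F_tendon * cos(theta)
theta = 13 deg = 0.2269 rad
cos(theta) = 0.9744
F_eff = 1559 * 0.9744
F_eff = 1519.0429


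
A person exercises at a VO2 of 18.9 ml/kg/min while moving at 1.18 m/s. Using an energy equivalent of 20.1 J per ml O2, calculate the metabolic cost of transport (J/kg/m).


Power per kg = VO2 * 20.1 / 60
Power per kg = 18.9 * 20.1 / 60 = 6.3315 W/kg
Cost = power_per_kg / speed
Cost = 6.3315 / 1.18
Cost = 5.3657


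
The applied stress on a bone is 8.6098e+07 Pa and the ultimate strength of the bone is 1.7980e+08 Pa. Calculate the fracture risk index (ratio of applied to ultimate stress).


FRI = applied / ultimate
FRI = 8.6098e+07 / 1.7980e+08
FRI = 0.4789


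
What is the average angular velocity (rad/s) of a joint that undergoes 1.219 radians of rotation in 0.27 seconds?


omega = delta_theta / delta_t
omega = 1.219 / 0.27
omega = 4.5148


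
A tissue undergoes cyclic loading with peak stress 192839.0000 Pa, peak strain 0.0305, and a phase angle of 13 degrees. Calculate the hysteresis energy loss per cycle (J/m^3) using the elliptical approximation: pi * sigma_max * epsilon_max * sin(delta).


E_loss = pi * sigma_max * epsilon_max * sin(delta)
delta = 13 deg = 0.2269 rad
sin(delta) = 0.2250
E_loss = pi * 192839.0000 * 0.0305 * 0.2250
E_loss = 4156.5462


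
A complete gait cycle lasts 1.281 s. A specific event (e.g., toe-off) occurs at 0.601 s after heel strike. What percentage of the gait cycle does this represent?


pct = (event_time / cycle_time) * 100
pct = (0.601 / 1.281) * 100
ratio = 0.4692
pct = 46.9165


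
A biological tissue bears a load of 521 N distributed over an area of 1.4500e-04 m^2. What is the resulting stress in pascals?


stress = F / A
stress = 521 / 1.4500e-04
stress = 3.5931e+06


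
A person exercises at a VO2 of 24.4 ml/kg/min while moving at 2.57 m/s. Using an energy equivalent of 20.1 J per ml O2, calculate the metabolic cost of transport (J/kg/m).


Power per kg = VO2 * 20.1 / 60
Power per kg = 24.4 * 20.1 / 60 = 8.1740 W/kg
Cost = power_per_kg / speed
Cost = 8.1740 / 2.57
Cost = 3.1805


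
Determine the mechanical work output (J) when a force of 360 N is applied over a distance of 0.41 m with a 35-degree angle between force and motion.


W = F * d * cos(theta)
theta = 35 deg = 0.6109 rad
cos(theta) = 0.8192
W = 360 * 0.41 * 0.8192
W = 120.9068


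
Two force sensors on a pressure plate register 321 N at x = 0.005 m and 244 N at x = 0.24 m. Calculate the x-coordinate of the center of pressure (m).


COP_x = (F1*x1 + F2*x2) / (F1 + F2)
COP_x = (321*0.005 + 244*0.24) / (321 + 244)
Numerator = 60.1650
Denominator = 565
COP_x = 0.1065


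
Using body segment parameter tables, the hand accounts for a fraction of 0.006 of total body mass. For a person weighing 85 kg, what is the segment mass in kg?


m_segment = body_mass * fraction
m_segment = 85 * 0.006
m_segment = 0.5100


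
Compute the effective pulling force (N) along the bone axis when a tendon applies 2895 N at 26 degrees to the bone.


F_eff = F_tendon * cos(theta)
theta = 26 deg = 0.4538 rad
cos(theta) = 0.8988
F_eff = 2895 * 0.8988
F_eff = 2602.0088


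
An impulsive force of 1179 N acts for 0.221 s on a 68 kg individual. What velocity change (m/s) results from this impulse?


J = F * dt = 1179 * 0.221 = 260.5590 N*s
delta_v = J / m
delta_v = 260.5590 / 68
delta_v = 3.8318


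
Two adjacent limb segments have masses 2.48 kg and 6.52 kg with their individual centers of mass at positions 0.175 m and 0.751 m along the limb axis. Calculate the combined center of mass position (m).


COM = (m1*x1 + m2*x2) / (m1 + m2)
COM = (2.48*0.175 + 6.52*0.751) / (2.48 + 6.52)
Numerator = 5.3305
Denominator = 9.0000
COM = 0.5923


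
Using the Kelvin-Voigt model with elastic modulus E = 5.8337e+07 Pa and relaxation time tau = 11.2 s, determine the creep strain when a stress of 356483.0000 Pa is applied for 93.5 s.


epsilon(t) = (sigma/E) * (1 - exp(-t/tau))
sigma/E = 356483.0000 / 5.8337e+07 = 0.0061
exp(-t/tau) = exp(-93.5 / 11.2) = 2.3682e-04
epsilon = 0.0061 * (1 - 2.3682e-04)
epsilon = 0.0061


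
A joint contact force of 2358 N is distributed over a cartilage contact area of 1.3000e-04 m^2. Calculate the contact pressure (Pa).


P = F / A
P = 2358 / 1.3000e-04
P = 1.8138e+07


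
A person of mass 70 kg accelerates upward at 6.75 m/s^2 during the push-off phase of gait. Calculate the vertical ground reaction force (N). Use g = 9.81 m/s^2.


GRF = m * (g + a)
GRF = 70 * (9.81 + 6.75)
GRF = 70 * 16.5600
GRF = 1159.2000


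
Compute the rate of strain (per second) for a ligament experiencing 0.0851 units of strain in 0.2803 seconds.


strain_rate = delta_strain / delta_t
strain_rate = 0.0851 / 0.2803
strain_rate = 0.3036


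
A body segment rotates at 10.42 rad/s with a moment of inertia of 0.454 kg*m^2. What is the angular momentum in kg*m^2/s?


L = I * omega
L = 0.454 * 10.42
L = 4.7307


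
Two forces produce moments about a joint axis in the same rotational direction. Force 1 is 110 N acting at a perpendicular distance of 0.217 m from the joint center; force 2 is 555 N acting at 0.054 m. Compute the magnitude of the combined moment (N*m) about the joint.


M = F1 * d1 + F2 * d2
M = 110 * 0.217 + 555 * 0.054
M = 23.8700 + 29.9700
M = 53.8400


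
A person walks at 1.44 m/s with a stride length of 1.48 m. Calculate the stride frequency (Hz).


f = v / stride_length
f = 1.44 / 1.48
f = 0.9730


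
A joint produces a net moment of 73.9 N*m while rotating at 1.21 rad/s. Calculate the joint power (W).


P = M * omega
P = 73.9 * 1.21
P = 89.4190


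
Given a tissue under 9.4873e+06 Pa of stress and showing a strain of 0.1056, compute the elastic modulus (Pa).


E = stress / strain
E = 9.4873e+06 / 0.1056
E = 8.9842e+07


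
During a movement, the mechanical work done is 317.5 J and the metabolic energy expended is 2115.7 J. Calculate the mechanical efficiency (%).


eta = (W_mech / E_meta) * 100
eta = (317.5 / 2115.7) * 100
ratio = 0.1501
eta = 15.0069


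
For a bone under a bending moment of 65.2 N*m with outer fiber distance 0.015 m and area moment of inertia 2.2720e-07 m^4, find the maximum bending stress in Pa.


sigma = M * c / I
sigma = 65.2 * 0.015 / 2.2720e-07
M * c = 0.9780
sigma = 4.3046e+06


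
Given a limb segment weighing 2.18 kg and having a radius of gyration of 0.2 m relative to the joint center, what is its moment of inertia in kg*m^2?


I = m * k^2
I = 2.18 * 0.2^2
k^2 = 0.0400
I = 0.0872


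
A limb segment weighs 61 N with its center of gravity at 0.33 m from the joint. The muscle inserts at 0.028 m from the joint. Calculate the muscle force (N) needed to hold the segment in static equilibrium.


F_muscle = W * d_load / d_muscle
F_muscle = 61 * 0.33 / 0.028
Numerator = 20.1300
F_muscle = 718.9286


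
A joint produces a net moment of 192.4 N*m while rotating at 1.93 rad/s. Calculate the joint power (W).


P = M * omega
P = 192.4 * 1.93
P = 371.3320


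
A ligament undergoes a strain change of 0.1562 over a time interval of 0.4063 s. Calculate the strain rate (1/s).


strain_rate = delta_strain / delta_t
strain_rate = 0.1562 / 0.4063
strain_rate = 0.3844


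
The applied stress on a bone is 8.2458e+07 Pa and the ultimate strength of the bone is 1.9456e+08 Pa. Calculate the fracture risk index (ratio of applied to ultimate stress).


FRI = applied / ultimate
FRI = 8.2458e+07 / 1.9456e+08
FRI = 0.4238


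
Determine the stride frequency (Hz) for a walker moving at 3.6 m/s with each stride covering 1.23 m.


f = v / stride_length
f = 3.6 / 1.23
f = 2.9268


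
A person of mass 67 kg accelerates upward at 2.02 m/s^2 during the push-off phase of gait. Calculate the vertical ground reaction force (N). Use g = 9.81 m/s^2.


GRF = m * (g + a)
GRF = 67 * (9.81 + 2.02)
GRF = 67 * 11.8300
GRF = 792.6100


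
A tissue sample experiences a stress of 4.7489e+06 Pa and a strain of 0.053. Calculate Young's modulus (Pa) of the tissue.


E = stress / strain
E = 4.7489e+06 / 0.053
E = 8.9602e+07


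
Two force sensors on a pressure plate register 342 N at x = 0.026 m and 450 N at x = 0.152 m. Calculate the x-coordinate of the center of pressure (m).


COP_x = (F1*x1 + F2*x2) / (F1 + F2)
COP_x = (342*0.026 + 450*0.152) / (342 + 450)
Numerator = 77.2920
Denominator = 792
COP_x = 0.0976


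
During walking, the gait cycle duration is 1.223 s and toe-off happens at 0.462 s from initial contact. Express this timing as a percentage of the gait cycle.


pct = (event_time / cycle_time) * 100
pct = (0.462 / 1.223) * 100
ratio = 0.3778
pct = 37.7760


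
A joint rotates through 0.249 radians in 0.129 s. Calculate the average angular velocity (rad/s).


omega = delta_theta / delta_t
omega = 0.249 / 0.129
omega = 1.9302
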